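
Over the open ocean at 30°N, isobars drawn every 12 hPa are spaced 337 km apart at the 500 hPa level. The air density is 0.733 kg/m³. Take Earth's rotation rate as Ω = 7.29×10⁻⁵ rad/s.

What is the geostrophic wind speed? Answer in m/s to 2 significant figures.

Coriolis parameter at 30°N:
f = 2Ω sin φ = 2 × 7.29×10⁻⁵ × sin 30° = 7.29×10⁻⁵ s⁻¹
Pressure gradient: |∂P/∂n| = 1200 Pa / 337000 m = 3.56×10⁻³ Pa/m
Geostrophic balance (pressure-gradient force = Coriolis force):
V_g = (1/(fρ)) |∂P/∂n| = 3.56×10⁻³ / (7.29×10⁻⁵ × 0.733) = 66.6 m/s

67 m/s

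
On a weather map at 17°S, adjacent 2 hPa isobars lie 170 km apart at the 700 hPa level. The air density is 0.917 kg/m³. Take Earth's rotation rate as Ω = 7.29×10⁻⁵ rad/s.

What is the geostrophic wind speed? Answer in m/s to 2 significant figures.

30 m/s

Coriolis parameter at 17°S:
f = 2Ω sin φ = 2 × 7.29×10⁻⁵ × sin 17° = 4.26×10⁻⁵ s⁻¹
Pressure gradient: |∂P/∂n| = 200 Pa / 170000 m = 1.18×10⁻³ Pa/m
Geostrophic balance (pressure-gradient force = Coriolis force):
V_g = (1/(fρ)) |∂P/∂n| = 1.18×10⁻³ / (4.26×10⁻⁵ × 0.917) = 30.1 m/s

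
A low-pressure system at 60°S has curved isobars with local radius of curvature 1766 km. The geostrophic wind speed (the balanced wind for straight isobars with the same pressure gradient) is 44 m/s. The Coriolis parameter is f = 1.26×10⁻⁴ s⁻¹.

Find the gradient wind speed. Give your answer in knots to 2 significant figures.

73 knots

Around a low, centrifugal force acts outward with Coriolis, so pressure-gradient force balances both:
(1/ρ)|∂P/∂n| = fV + V²/R  →  V² + fR·V − fR·V_g = 0
With fR = 1.26×10⁻⁴ × 1766×10³ m = 223 m/s:
V = [−fR + √((fR)² + 4 fR V_g)]/2 = [−223 + √(223² + 4×223×44)]/2 = 37.6 m/s
Subgeostrophic (V < V_g = 44 m/s), as expected around a low.
Converting: 37.6 m/s × 1.944 = 73 knots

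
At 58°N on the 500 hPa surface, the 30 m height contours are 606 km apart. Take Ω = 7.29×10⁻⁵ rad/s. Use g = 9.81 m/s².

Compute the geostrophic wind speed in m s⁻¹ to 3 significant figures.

Coriolis parameter at 58°N:
f = 2Ω sin φ = 2 × 7.29×10⁻⁵ × sin 58° = 1.24×10⁻⁴ s⁻¹
Height gradient: |∂Z/∂n| = 30 m / 606000 m = 4.95×10⁻⁵
On a pressure surface, geostrophic balance gives V_g = (g/f)|∂Z/∂n|:
V_g = 9.81 × 4.95×10⁻⁵ / 1.24×10⁻⁴ = 3.93 m/s

3.93 m s⁻¹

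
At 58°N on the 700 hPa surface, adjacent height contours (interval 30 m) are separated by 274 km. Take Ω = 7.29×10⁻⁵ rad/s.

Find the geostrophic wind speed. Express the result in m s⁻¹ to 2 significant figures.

8.7 m s⁻¹

Coriolis parameter at 58°N:
f = 2Ω sin φ = 2 × 7.29×10⁻⁵ × sin 58° = 1.24×10⁻⁴ s⁻¹
Height gradient: |∂Z/∂n| = 30 m / 274000 m = 1.09×10⁻⁴
On a pressure surface, geostrophic balance gives V_g = (g/f)|∂Z/∂n|:
V_g = 9.81 × 1.09×10⁻⁴ / 1.24×10⁻⁴ = 8.69 m/s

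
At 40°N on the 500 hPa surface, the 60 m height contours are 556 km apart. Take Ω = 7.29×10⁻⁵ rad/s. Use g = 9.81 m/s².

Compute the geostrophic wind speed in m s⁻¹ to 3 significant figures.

11.3 m s⁻¹

Coriolis parameter at 40°N:
f = 2Ω sin φ = 2 × 7.29×10⁻⁵ × sin 40° = 9.37×10⁻⁵ s⁻¹
Height gradient: |∂Z/∂n| = 60 m / 556000 m = 1.08×10⁻⁴
On a pressure surface, geostrophic balance gives V_g = (g/f)|∂Z/∂n|:
V_g = 9.81 × 1.08×10⁻⁴ / 9.37×10⁻⁵ = 11.3 m/s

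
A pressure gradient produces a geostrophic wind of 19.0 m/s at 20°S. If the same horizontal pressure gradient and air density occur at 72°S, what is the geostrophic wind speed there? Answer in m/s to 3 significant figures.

6.83 m/s

With the same pressure gradient and density, V_g ∝ 1/f ∝ 1/sin φ.
V₂ = V₁ · sin φ₁ / sin φ₂ = 19.0 × sin 20° / sin 72°
V₂ = 19.0 × 0.3420/0.9511 = 6.83 m/s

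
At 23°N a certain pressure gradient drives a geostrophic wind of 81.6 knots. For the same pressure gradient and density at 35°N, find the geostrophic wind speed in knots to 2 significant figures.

With the same pressure gradient and density, V_g ∝ 1/f ∝ 1/sin φ.
V₂ = V₁ · sin φ₁ / sin φ₂ = 81.6 × sin 23° / sin 35°
V₂ = 81.6 × 0.3907/0.5736 = 56 knots

56 knots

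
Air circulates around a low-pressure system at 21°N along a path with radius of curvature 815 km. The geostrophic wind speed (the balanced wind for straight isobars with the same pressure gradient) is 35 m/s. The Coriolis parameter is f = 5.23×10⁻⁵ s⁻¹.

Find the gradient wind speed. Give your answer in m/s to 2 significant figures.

Around a low, centrifugal force acts outward with Coriolis, so pressure-gradient force balances both:
(1/ρ)|∂P/∂n| = fV + V²/R  →  V² + fR·V − fR·V_g = 0
With fR = 5.23×10⁻⁵ × 815×10³ m = 42.6 m/s:
V = [−fR + √((fR)² + 4 fR V_g)]/2 = [−42.6 + √(42.6² + 4×42.6×35)]/2 = 22.8 m/s
Subgeostrophic (V < V_g = 35 m/s), as expected around a low.

23 m/s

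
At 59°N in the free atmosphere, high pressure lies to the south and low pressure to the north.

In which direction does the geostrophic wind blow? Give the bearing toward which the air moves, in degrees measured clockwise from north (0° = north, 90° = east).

The pressure-gradient force points toward the north (bearing 000°).
Geostrophic balance: in the Northern Hemisphere the Coriolis force deflects motion to the right, so the geostrophic wind blows 90° to the right of the pressure-gradient force (low pressure on the left).
Rotating 000° by 90° clockwise gives 090° — the wind blows toward the east.

090°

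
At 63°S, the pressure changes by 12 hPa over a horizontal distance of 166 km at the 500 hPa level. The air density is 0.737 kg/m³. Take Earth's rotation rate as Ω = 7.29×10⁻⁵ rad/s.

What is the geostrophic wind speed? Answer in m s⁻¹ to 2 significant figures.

Coriolis parameter at 63°S:
f = 2Ω sin φ = 2 × 7.29×10⁻⁵ × sin 63° = 1.30×10⁻⁴ s⁻¹
Pressure gradient: |∂P/∂n| = 1200 Pa / 166000 m = 7.23×10⁻³ Pa/m
Geostrophic balance (pressure-gradient force = Coriolis force):
V_g = (1/(fρ)) |∂P/∂n| = 7.23×10⁻³ / (1.30×10⁻⁴ × 0.737) = 75.5 m/s

76 m s⁻¹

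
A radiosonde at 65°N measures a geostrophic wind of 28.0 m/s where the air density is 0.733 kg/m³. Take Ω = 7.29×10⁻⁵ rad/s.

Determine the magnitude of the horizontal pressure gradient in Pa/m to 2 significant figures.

2.7×10⁻³ Pa/m

Coriolis parameter at 65°N:
f = 2Ω sin φ = 2 × 7.29×10⁻⁵ × sin 65° = 1.32×10⁻⁴ s⁻¹
Geostrophic balance rearranged: |∂P/∂n| = f ρ V_g
|∂P/∂n| = 1.32×10⁻⁴ × 0.733 × 28.0 = 2.71×10⁻³ Pa/m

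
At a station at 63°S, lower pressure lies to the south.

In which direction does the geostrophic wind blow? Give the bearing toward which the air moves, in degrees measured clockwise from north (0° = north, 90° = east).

The pressure-gradient force points toward the south (bearing 180°).
Geostrophic balance: in the Southern Hemisphere the Coriolis force deflects motion to the left, so the geostrophic wind blows 90° to the left of the pressure-gradient force (low pressure on the right).
Rotating 180° by 90° counterclockwise gives 090° — the wind blows toward the east.

090°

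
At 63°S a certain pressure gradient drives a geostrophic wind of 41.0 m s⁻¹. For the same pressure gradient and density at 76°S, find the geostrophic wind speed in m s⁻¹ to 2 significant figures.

With the same pressure gradient and density, V_g ∝ 1/f ∝ 1/sin φ.
V₂ = V₁ · sin φ₁ / sin φ₂ = 41.0 × sin 63° / sin 76°
V₂ = 41.0 × 0.8910/0.9703 = 38 m s⁻¹

38 m s⁻¹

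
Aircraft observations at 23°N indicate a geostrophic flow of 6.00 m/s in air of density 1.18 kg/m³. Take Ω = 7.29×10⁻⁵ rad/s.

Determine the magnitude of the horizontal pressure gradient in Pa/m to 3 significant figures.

Coriolis parameter at 23°N:
f = 2Ω sin φ = 2 × 7.29×10⁻⁵ × sin 23° = 5.70×10⁻⁵ s⁻¹
Geostrophic balance rearranged: |∂P/∂n| = f ρ V_g
|∂P/∂n| = 5.70×10⁻⁵ × 1.18 × 6.00 = 4.03×10⁻⁴ Pa/m

4.03×10⁻⁴ Pa/m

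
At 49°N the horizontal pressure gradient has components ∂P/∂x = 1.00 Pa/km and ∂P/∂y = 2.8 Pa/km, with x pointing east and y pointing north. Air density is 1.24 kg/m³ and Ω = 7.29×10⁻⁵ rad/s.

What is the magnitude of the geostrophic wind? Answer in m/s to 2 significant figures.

Coriolis parameter at 49°N:
f = 2Ω sin φ = 2 × 7.29×10⁻⁵ × sin 49° = 1.10×10⁻⁴ s⁻¹
Component geostrophic relations (x east, y north):
u_g = −(1/(fρ)) ∂P/∂y,  v_g = (1/(fρ)) ∂P/∂x
u_g = −(2.8×10⁻³)/(1.10×10⁻⁴ × 1.24) = −20.5 m/s;  v_g = (1.00×10⁻³)/(1.10×10⁻⁴ × 1.24) = 7.33 m/s
|V_g| = √(u_g² + v_g²) = 21.8 m/s

22 m/s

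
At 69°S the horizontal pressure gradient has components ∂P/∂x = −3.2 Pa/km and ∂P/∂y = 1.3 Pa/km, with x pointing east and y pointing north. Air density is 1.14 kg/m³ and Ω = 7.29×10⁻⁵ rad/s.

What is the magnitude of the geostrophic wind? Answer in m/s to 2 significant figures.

Coriolis parameter at 69°S:
f = 2Ω sin φ = 2 × 7.29×10⁻⁵ × sin 69° = 1.36×10⁻⁴ s⁻¹
In the Southern Hemisphere f is negative: f = −1.36×10⁻⁴ s⁻¹.
Component geostrophic relations (x east, y north):
u_g = −(1/(fρ)) ∂P/∂y,  v_g = (1/(fρ)) ∂P/∂x
u_g = −(1.3×10⁻³)/(−1.36×10⁻⁴ × 1.14) = 8.38 m/s;  v_g = (−3.2×10⁻³)/(−1.36×10⁻⁴ × 1.14) = 20.6 m/s
|V_g| = √(u_g² + v_g²) = 22.3 m/s

22 m/s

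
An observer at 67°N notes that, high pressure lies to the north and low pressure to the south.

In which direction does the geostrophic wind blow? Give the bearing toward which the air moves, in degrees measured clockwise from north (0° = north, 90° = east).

The pressure-gradient force points toward the south (bearing 180°).
Geostrophic balance: in the Northern Hemisphere the Coriolis force deflects motion to the right, so the geostrophic wind blows 90° to the right of the pressure-gradient force (low pressure on the left).
Rotating 180° by 90° clockwise gives 270° — the wind blows toward the west.

270°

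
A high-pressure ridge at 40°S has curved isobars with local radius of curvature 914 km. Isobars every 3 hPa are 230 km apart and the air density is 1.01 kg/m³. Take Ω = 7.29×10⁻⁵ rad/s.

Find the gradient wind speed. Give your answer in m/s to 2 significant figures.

Coriolis parameter at 40°S:
f = 2Ω sin φ = 2 × 7.29×10⁻⁵ × sin 40° = 9.37×10⁻⁵ s⁻¹
Pressure gradient: |∂P/∂n| = 300 Pa / 230000 m = 1.30×10⁻³ Pa/m
Geostrophic speed: V_g = |∂P/∂n|/(fρ) = 1.30×10⁻³/(9.37×10⁻⁵ × 1.01) = 13.8 m/s
Around a high, pressure-gradient force acts outward with centrifugal, so Coriolis balances both:
fV = (1/ρ)|∂P/∂n| + V²/R  →  V² − fR·V + fR·V_g = 0
With fR = 9.37×10⁻⁵ × 914×10³ m = 85.7 m/s:
V = [fR − √((fR)² − 4 fR V_g)]/2 = [85.7 − √(85.7² − 4×85.7×13.8)]/2 = 17.3 m/s
Supergeostrophic (V > V_g = 13.8 m/s), as expected around a high.

17 m/s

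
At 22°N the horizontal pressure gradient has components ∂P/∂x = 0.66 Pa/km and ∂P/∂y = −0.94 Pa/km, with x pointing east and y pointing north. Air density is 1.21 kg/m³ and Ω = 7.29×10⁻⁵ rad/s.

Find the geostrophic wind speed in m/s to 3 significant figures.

Coriolis parameter at 22°N:
f = 2Ω sin φ = 2 × 7.29×10⁻⁵ × sin 22° = 5.46×10⁻⁵ s⁻¹
Component geostrophic relations (x east, y north):
u_g = −(1/(fρ)) ∂P/∂y,  v_g = (1/(fρ)) ∂P/∂x
u_g = −(−0.94×10⁻³)/(5.46×10⁻⁵ × 1.21) = 14.2 m/s;  v_g = (0.66×10⁻³)/(5.46×10⁻⁵ × 1.21) = 9.99 m/s
|V_g| = √(u_g² + v_g²) = 17.4 m/s

17.4 m/s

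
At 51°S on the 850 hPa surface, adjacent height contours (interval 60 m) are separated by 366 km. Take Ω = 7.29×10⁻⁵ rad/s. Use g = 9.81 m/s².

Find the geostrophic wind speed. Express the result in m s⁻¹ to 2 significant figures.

14 m s⁻¹

Coriolis parameter at 51°S:
f = 2Ω sin φ = 2 × 7.29×10⁻⁵ × sin 51° = 1.13×10⁻⁴ s⁻¹
Height gradient: |∂Z/∂n| = 60 m / 366000 m = 1.64×10⁻⁴
On a pressure surface, geostrophic balance gives V_g = (g/f)|∂Z/∂n|:
V_g = 9.81 × 1.64×10⁻⁴ / 1.13×10⁻⁴ = 14.2 m/s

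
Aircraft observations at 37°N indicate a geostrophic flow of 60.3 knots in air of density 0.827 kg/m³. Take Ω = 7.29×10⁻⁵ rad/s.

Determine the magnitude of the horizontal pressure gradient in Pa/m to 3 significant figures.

2.25×10⁻³ Pa/m

Coriolis parameter at 37°N:
f = 2Ω sin φ = 2 × 7.29×10⁻⁵ × sin 37° = 8.77×10⁻⁵ s⁻¹
Wind speed in SI: 60.3 knots = 31.0 m/s
Geostrophic balance rearranged: |∂P/∂n| = f ρ V_g
|∂P/∂n| = 8.77×10⁻⁵ × 0.827 × 31.0 = 2.25×10⁻³ Pa/m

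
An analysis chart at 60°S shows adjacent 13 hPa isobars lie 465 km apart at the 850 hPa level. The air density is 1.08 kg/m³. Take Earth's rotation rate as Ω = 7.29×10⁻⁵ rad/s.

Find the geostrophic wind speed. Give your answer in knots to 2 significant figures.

40 knots

Coriolis parameter at 60°S:
f = 2Ω sin φ = 2 × 7.29×10⁻⁵ × sin 60° = 1.26×10⁻⁴ s⁻¹
Pressure gradient: |∂P/∂n| = 1300 Pa / 465000 m = 2.80×10⁻³ Pa/m
Geostrophic balance (pressure-gradient force = Coriolis force):
V_g = (1/(fρ)) |∂P/∂n| = 2.80×10⁻³ / (1.26×10⁻⁴ × 1.08) = 20.5 m/s
Converting: 20.5 m/s × 1.944 = 40 knots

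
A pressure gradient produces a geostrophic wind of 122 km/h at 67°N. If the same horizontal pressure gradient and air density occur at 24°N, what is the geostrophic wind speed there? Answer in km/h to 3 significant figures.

With the same pressure gradient and density, V_g ∝ 1/f ∝ 1/sin φ.
V₂ = V₁ · sin φ₁ / sin φ₂ = 122 × sin 67° / sin 24°
V₂ = 122 × 0.9205/0.4067 = 276 km/h

276 km/h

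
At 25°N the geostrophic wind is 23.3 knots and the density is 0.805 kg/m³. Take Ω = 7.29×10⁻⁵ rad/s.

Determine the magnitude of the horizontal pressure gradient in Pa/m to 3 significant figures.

Coriolis parameter at 25°N:
f = 2Ω sin φ = 2 × 7.29×10⁻⁵ × sin 25° = 6.16×10⁻⁵ s⁻¹
Wind speed in SI: 23.3 knots = 12.0 m/s
Geostrophic balance rearranged: |∂P/∂n| = f ρ V_g
|∂P/∂n| = 6.16×10⁻⁵ × 0.805 × 12.0 = 5.95×10⁻⁴ Pa/m

5.95×10⁻⁴ Pa/m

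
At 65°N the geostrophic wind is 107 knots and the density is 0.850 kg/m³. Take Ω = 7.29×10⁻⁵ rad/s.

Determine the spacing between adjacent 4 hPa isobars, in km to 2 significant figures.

Coriolis parameter at 65°N:
f = 2Ω sin φ = 2 × 7.29×10⁻⁵ × sin 65° = 1.32×10⁻⁴ s⁻¹
Wind speed in SI: 107 knots = 55.0 m/s
Geostrophic balance rearranged: |∂P/∂n| = f ρ V_g
|∂P/∂n| = 1.32×10⁻⁴ × 0.850 × 55.0 = 6.18×10⁻³ Pa/m
Isobar spacing: Δn = ΔP/|∂P/∂n| = 400 Pa / 6.18×10⁻³ Pa/m = 64697 m ≈ 65 km

65 km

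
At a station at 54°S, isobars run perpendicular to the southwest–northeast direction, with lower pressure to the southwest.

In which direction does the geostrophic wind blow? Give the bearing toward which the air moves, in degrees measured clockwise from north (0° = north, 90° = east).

135°

The pressure-gradient force points toward the southwest (bearing 225°).
Geostrophic balance: in the Southern Hemisphere the Coriolis force deflects motion to the left, so the geostrophic wind blows 90° to the left of the pressure-gradient force (low pressure on the right).
Rotating 225° by 90° counterclockwise gives 135° — the wind blows toward the southeast.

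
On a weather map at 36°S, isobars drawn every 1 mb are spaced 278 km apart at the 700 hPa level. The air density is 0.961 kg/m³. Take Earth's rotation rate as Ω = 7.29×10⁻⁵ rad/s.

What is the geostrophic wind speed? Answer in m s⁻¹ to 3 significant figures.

Coriolis parameter at 36°S:
f = 2Ω sin φ = 2 × 7.29×10⁻⁵ × sin 36° = 8.57×10⁻⁵ s⁻¹
Pressure gradient: |∂P/∂n| = 100 Pa / 278000 m = 3.60×10⁻⁴ Pa/m
Geostrophic balance (pressure-gradient force = Coriolis force):
V_g = (1/(fρ)) |∂P/∂n| = 3.60×10⁻⁴ / (8.57×10⁻⁵ × 0.961) = 4.37 m/s

4.37 m s⁻¹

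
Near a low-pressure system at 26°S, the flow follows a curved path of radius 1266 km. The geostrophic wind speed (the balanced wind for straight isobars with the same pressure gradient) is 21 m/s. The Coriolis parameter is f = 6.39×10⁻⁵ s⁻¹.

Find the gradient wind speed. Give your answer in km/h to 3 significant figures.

Around a low, centrifugal force acts outward with Coriolis, so pressure-gradient force balances both:
(1/ρ)|∂P/∂n| = fV + V²/R  →  V² + fR·V − fR·V_g = 0
With fR = 6.39×10⁻⁵ × 1266×10³ m = 80.9 m/s:
V = [−fR + √((fR)² + 4 fR V_g)]/2 = [−80.9 + √(80.9² + 4×80.9×21)]/2 = 17.3 m/s
Subgeostrophic (V < V_g = 21 m/s), as expected around a low.
Converting: 17.3 m/s × 3.6 = 62.3 km/h

62.3 km/h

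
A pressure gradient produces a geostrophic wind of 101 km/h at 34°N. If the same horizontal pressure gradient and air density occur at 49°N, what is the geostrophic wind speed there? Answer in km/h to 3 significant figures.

With the same pressure gradient and density, V_g ∝ 1/f ∝ 1/sin φ.
V₂ = V₁ · sin φ₁ / sin φ₂ = 101 × sin 34° / sin 49°
V₂ = 101 × 0.5592/0.7547 = 74.8 km/h

74.8 km/h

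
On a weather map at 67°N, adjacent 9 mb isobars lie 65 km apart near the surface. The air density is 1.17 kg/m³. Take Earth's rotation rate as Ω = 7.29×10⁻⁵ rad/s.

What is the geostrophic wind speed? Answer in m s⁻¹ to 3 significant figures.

Coriolis parameter at 67°N:
f = 2Ω sin φ = 2 × 7.29×10⁻⁵ × sin 67° = 1.34×10⁻⁴ s⁻¹
Pressure gradient: |∂P/∂n| = 900 Pa / 65000 m = 1.38×10⁻² Pa/m
Geostrophic balance (pressure-gradient force = Coriolis force):
V_g = (1/(fρ)) |∂P/∂n| = 1.38×10⁻² / (1.34×10⁻⁴ × 1.17) = 88.2 m/s

88.2 m s⁻¹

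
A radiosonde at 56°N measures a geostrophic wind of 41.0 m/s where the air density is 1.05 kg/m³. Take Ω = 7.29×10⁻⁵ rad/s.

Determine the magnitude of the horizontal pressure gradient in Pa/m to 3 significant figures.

5.20×10⁻³ Pa/m

Coriolis parameter at 56°N:
f = 2Ω sin φ = 2 × 7.29×10⁻⁵ × sin 56° = 1.21×10⁻⁴ s⁻¹
Geostrophic balance rearranged: |∂P/∂n| = f ρ V_g
|∂P/∂n| = 1.21×10⁻⁴ × 1.05 × 41.0 = 5.20×10⁻³ Pa/m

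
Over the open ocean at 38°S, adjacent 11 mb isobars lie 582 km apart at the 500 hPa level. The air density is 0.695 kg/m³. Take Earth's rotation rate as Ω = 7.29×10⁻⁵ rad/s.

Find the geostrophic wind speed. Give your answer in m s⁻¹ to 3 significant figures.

30.3 m s⁻¹

Coriolis parameter at 38°S:
f = 2Ω sin φ = 2 × 7.29×10⁻⁵ × sin 38° = 8.98×10⁻⁵ s⁻¹
Pressure gradient: |∂P/∂n| = 1100 Pa / 582000 m = 1.89×10⁻³ Pa/m
Geostrophic balance (pressure-gradient force = Coriolis force):
V_g = (1/(fρ)) |∂P/∂n| = 1.89×10⁻³ / (8.98×10⁻⁵ × 0.695) = 30.3 m/s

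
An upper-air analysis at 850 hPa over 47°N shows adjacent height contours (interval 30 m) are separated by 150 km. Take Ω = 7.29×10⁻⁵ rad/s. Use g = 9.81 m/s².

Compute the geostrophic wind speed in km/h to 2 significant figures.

66 km/h

Coriolis parameter at 47°N:
f = 2Ω sin φ = 2 × 7.29×10⁻⁵ × sin 47° = 1.07×10⁻⁴ s⁻¹
Height gradient: |∂Z/∂n| = 30 m / 150000 m = 2.00×10⁻⁴
On a pressure surface, geostrophic balance gives V_g = (g/f)|∂Z/∂n|:
V_g = 9.81 × 2.00×10⁻⁴ / 1.07×10⁻⁴ = 18.4 m/s
Converting: 18.4 m/s × 3.6 = 66 km/h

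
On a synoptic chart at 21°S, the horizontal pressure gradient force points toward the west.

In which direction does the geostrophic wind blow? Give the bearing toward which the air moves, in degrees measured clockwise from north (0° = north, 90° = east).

180°

The pressure-gradient force points toward the west (bearing 270°).
Geostrophic balance: in the Southern Hemisphere the Coriolis force deflects motion to the left, so the geostrophic wind blows 90° to the left of the pressure-gradient force (low pressure on the right).
Rotating 270° by 90° counterclockwise gives 180° — the wind blows toward the south.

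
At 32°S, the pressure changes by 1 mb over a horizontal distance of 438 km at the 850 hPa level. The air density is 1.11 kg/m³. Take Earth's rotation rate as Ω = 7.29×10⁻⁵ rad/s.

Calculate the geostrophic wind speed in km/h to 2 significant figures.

Coriolis parameter at 32°S:
f = 2Ω sin φ = 2 × 7.29×10⁻⁵ × sin 32° = 7.73×10⁻⁵ s⁻¹
Pressure gradient: |∂P/∂n| = 100 Pa / 438000 m = 2.28×10⁻⁴ Pa/m
Geostrophic balance (pressure-gradient force = Coriolis force):
V_g = (1/(fρ)) |∂P/∂n| = 2.28×10⁻⁴ / (7.73×10⁻⁵ × 1.11) = 2.66 m/s
Converting: 2.66 m/s × 3.6 = 9.6 km/h

9.6 km/h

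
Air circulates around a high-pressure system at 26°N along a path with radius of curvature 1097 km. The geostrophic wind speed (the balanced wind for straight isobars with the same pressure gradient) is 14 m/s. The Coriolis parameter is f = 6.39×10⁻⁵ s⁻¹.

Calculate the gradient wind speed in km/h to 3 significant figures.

69.6 km/h

Around a high, pressure-gradient force acts outward with centrifugal, so Coriolis balances both:
fV = (1/ρ)|∂P/∂n| + V²/R  →  V² − fR·V + fR·V_g = 0
With fR = 6.39×10⁻⁵ × 1097×10³ m = 70.1 m/s:
V = [fR − √((fR)² − 4 fR V_g)]/2 = [70.1 − √(70.1² − 4×70.1×14)]/2 = 19.3 m/s
Supergeostrophic (V > V_g = 14 m/s), as expected around a high.
Converting: 19.3 m/s × 3.6 = 69.6 km/h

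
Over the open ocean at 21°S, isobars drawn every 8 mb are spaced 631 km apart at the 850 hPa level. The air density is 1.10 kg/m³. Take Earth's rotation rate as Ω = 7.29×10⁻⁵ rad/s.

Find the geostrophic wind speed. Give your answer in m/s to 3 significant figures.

Coriolis parameter at 21°S:
f = 2Ω sin φ = 2 × 7.29×10⁻⁵ × sin 21° = 5.23×10⁻⁵ s⁻¹
Pressure gradient: |∂P/∂n| = 800 Pa / 631000 m = 1.27×10⁻³ Pa/m
Geostrophic balance (pressure-gradient force = Coriolis force):
V_g = (1/(fρ)) |∂P/∂n| = 1.27×10⁻³ / (5.23×10⁻⁵ × 1.10) = 22.1 m/s

22.1 m/s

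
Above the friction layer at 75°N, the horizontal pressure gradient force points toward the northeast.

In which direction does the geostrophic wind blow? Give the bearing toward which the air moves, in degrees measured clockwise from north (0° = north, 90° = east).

The pressure-gradient force points toward the northeast (bearing 045°).
Geostrophic balance: in the Northern Hemisphere the Coriolis force deflects motion to the right, so the geostrophic wind blows 90° to the right of the pressure-gradient force (low pressure on the left).
Rotating 045° by 90° clockwise gives 135° — the wind blows toward the southeast.

135°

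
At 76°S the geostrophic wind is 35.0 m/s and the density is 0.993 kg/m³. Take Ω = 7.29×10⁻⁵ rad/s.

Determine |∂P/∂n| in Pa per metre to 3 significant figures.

Coriolis parameter at 76°S:
f = 2Ω sin φ = 2 × 7.29×10⁻⁵ × sin 76° = 1.41×10⁻⁴ s⁻¹
Geostrophic balance rearranged: |∂P/∂n| = f ρ V_g
|∂P/∂n| = 1.41×10⁻⁴ × 0.993 × 35.0 = 4.92×10⁻³ Pa/m

4.92×10⁻³ Pa/m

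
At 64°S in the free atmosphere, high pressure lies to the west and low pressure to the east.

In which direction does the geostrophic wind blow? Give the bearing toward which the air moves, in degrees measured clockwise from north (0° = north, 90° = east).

The pressure-gradient force points toward the east (bearing 090°).
Geostrophic balance: in the Southern Hemisphere the Coriolis force deflects motion to the left, so the geostrophic wind blows 90° to the left of the pressure-gradient force (low pressure on the right).
Rotating 090° by 90° counterclockwise gives 000° — the wind blows toward the north.

000°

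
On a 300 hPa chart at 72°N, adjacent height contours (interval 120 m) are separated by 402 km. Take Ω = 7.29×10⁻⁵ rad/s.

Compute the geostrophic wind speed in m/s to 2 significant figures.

21 m/s

Coriolis parameter at 72°N:
f = 2Ω sin φ = 2 × 7.29×10⁻⁵ × sin 72° = 1.39×10⁻⁴ s⁻¹
Height gradient: |∂Z/∂n| = 120 m / 402000 m = 2.99×10⁻⁴
On a pressure surface, geostrophic balance gives V_g = (g/f)|∂Z/∂n|:
V_g = 9.81 × 2.99×10⁻⁴ / 1.39×10⁻⁴ = 21.1 m/s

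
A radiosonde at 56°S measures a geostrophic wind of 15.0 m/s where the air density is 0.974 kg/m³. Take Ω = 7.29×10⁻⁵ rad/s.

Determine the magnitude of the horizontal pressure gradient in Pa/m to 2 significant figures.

Coriolis parameter at 56°S:
f = 2Ω sin φ = 2 × 7.29×10⁻⁵ × sin 56° = 1.21×10⁻⁴ s⁻¹
Geostrophic balance rearranged: |∂P/∂n| = f ρ V_g
|∂P/∂n| = 1.21×10⁻⁴ × 0.974 × 15.0 = 1.77×10⁻³ Pa/m

1.8×10⁻³ Pa/m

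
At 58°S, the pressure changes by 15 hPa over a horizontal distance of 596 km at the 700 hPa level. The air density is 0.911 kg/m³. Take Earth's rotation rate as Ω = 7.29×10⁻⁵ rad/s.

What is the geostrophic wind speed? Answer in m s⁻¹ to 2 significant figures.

22 m s⁻¹

Coriolis parameter at 58°S:
f = 2Ω sin φ = 2 × 7.29×10⁻⁵ × sin 58° = 1.24×10⁻⁴ s⁻¹
Pressure gradient: |∂P/∂n| = 1500 Pa / 596000 m = 2.52×10⁻³ Pa/m
Geostrophic balance (pressure-gradient force = Coriolis force):
V_g = (1/(fρ)) |∂P/∂n| = 2.52×10⁻³ / (1.24×10⁻⁴ × 0.911) = 22.3 m/s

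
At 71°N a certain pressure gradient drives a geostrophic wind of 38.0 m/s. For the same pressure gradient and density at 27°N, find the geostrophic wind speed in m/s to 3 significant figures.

With the same pressure gradient and density, V_g ∝ 1/f ∝ 1/sin φ.
V₂ = V₁ · sin φ₁ / sin φ₂ = 38.0 × sin 71° / sin 27°
V₂ = 38.0 × 0.9455/0.4540 = 79.1 m/s

79.1 m/s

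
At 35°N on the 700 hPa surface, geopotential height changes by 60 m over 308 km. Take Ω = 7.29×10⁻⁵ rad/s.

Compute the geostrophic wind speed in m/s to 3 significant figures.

Coriolis parameter at 35°N:
f = 2Ω sin φ = 2 × 7.29×10⁻⁵ × sin 35° = 8.36×10⁻⁵ s⁻¹
Height gradient: |∂Z/∂n| = 60 m / 308000 m = 1.95×10⁻⁴
On a pressure surface, geostrophic balance gives V_g = (g/f)|∂Z/∂n|:
V_g = 9.81 × 1.95×10⁻⁴ / 8.36×10⁻⁵ = 22.9 m/s

22.9 m/s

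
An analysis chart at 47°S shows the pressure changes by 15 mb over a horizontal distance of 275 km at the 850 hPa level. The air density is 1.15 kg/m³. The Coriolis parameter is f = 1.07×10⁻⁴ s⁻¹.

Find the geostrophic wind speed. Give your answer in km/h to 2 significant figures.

Pressure gradient: |∂P/∂n| = 1500 Pa / 275000 m = 5.45×10⁻³ Pa/m
Geostrophic balance (pressure-gradient force = Coriolis force):
V_g = (1/(fρ)) |∂P/∂n| = 5.45×10⁻³ / (1.07×10⁻⁴ × 1.15) = 44.3 m/s
Converting: 44.3 m/s × 3.6 = 160 km/h

160 km/h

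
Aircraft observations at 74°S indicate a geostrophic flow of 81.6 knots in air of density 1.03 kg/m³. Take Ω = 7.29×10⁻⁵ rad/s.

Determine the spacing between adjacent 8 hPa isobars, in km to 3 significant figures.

Coriolis parameter at 74°S:
f = 2Ω sin φ = 2 × 7.29×10⁻⁵ × sin 74° = 1.40×10⁻⁴ s⁻¹
Wind speed in SI: 81.6 knots = 42.0 m/s
Geostrophic balance rearranged: |∂P/∂n| = f ρ V_g
|∂P/∂n| = 1.40×10⁻⁴ × 1.03 × 42.0 = 6.06×10⁻³ Pa/m
Isobar spacing: Δn = ΔP/|∂P/∂n| = 800 Pa / 6.06×10⁻³ Pa/m = 132016 m ≈ 132 km

132 km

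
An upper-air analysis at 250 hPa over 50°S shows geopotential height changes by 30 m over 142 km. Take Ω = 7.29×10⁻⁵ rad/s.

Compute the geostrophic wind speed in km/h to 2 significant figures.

Coriolis parameter at 50°S:
f = 2Ω sin φ = 2 × 7.29×10⁻⁵ × sin 50° = 1.12×10⁻⁴ s⁻¹
Height gradient: |∂Z/∂n| = 30 m / 142000 m = 2.11×10⁻⁴
On a pressure surface, geostrophic balance gives V_g = (g/f)|∂Z/∂n|:
V_g = 9.81 × 2.11×10⁻⁴ / 1.12×10⁻⁴ = 18.6 m/s
Converting: 18.6 m/s × 3.6 = 67 km/h

67 km/h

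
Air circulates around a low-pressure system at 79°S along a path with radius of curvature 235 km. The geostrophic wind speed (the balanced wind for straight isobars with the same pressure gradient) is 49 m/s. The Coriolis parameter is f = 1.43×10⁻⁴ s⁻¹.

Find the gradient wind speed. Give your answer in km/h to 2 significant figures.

98 km/h

Around a low, centrifugal force acts outward with Coriolis, so pressure-gradient force balances both:
(1/ρ)|∂P/∂n| = fV + V²/R  →  V² + fR·V − fR·V_g = 0
With fR = 1.43×10⁻⁴ × 235×10³ m = 33.6 m/s:
V = [−fR + √((fR)² + 4 fR V_g)]/2 = [−33.6 + √(33.6² + 4×33.6×49)]/2 = 27.1 m/s
Subgeostrophic (V < V_g = 49 m/s), as expected around a low.
Converting: 27.1 m/s × 3.6 = 98 km/h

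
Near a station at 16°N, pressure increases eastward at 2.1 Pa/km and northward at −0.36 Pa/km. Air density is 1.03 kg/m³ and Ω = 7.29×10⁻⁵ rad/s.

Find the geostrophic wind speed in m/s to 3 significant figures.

51.5 m/s

Coriolis parameter at 16°N:
f = 2Ω sin φ = 2 × 7.29×10⁻⁵ × sin 16° = 4.02×10⁻⁵ s⁻¹
Component geostrophic relations (x east, y north):
u_g = −(1/(fρ)) ∂P/∂y,  v_g = (1/(fρ)) ∂P/∂x
u_g = −(−0.36×10⁻³)/(4.02×10⁻⁵ × 1.03) = 8.70 m/s;  v_g = (2.1×10⁻³)/(4.02×10⁻⁵ × 1.03) = 50.7 m/s
|V_g| = √(u_g² + v_g²) = 51.5 m/s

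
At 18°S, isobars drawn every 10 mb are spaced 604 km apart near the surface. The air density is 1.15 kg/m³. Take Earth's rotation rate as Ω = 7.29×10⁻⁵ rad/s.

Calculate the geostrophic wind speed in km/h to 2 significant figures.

Coriolis parameter at 18°S:
f = 2Ω sin φ = 2 × 7.29×10⁻⁵ × sin 18° = 4.51×10⁻⁵ s⁻¹
Pressure gradient: |∂P/∂n| = 1000 Pa / 604000 m = 1.66×10⁻³ Pa/m
Geostrophic balance (pressure-gradient force = Coriolis force):
V_g = (1/(fρ)) |∂P/∂n| = 1.66×10⁻³ / (4.51×10⁻⁵ × 1.15) = 32.0 m/s
Converting: 32.0 m/s × 3.6 = 120 km/h

120 km/h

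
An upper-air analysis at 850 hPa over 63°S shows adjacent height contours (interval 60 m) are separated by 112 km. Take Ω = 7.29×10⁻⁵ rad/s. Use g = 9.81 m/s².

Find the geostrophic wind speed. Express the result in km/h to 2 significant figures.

Coriolis parameter at 63°S:
f = 2Ω sin φ = 2 × 7.29×10⁻⁵ × sin 63° = 1.30×10⁻⁴ s⁻¹
Height gradient: |∂Z/∂n| = 60 m / 112000 m = 5.36×10⁻⁴
On a pressure surface, geostrophic balance gives V_g = (g/f)|∂Z/∂n|:
V_g = 9.81 × 5.36×10⁻⁴ / 1.30×10⁻⁴ = 40.5 m/s
Converting: 40.5 m/s × 3.6 = 150 km/h

150 km/h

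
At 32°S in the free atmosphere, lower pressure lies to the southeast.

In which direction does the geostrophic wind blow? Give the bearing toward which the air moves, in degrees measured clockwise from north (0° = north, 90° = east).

The pressure-gradient force points toward the southeast (bearing 135°).
Geostrophic balance: in the Southern Hemisphere the Coriolis force deflects motion to the left, so the geostrophic wind blows 90° to the left of the pressure-gradient force (low pressure on the right).
Rotating 135° by 90° counterclockwise gives 045° — the wind blows toward the northeast.

045°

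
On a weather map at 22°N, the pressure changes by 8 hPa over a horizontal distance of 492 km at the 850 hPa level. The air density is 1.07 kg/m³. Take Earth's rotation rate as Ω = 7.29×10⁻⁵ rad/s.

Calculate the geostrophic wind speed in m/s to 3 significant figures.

Coriolis parameter at 22°N:
f = 2Ω sin φ = 2 × 7.29×10⁻⁵ × sin 22° = 5.46×10⁻⁵ s⁻¹
Pressure gradient: |∂P/∂n| = 800 Pa / 492000 m = 1.63×10⁻³ Pa/m
Geostrophic balance (pressure-gradient force = Coriolis force):
V_g = (1/(fρ)) |∂P/∂n| = 1.63×10⁻³ / (5.46×10⁻⁵ × 1.07) = 27.8 m/s

27.8 m/s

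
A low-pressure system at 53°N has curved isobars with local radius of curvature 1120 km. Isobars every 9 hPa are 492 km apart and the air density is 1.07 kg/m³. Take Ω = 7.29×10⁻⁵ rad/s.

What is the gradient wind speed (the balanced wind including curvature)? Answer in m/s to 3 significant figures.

13.3 m/s

Coriolis parameter at 53°N:
f = 2Ω sin φ = 2 × 7.29×10⁻⁵ × sin 53° = 1.16×10⁻⁴ s⁻¹
Pressure gradient: |∂P/∂n| = 900 Pa / 492000 m = 1.83×10⁻³ Pa/m
Geostrophic speed: V_g = |∂P/∂n|/(fρ) = 1.83×10⁻³/(1.16×10⁻⁴ × 1.07) = 14.7 m/s
Around a low, centrifugal force acts outward with Coriolis, so pressure-gradient force balances both:
(1/ρ)|∂P/∂n| = fV + V²/R  →  V² + fR·V − fR·V_g = 0
With fR = 1.16×10⁻⁴ × 1120×10³ m = 130 m/s:
V = [−fR + √((fR)² + 4 fR V_g)]/2 = [−130 + √(130² + 4×130×14.7)]/2 = 13.3 m/s
Subgeostrophic (V < V_g = 14.7 m/s), as expected around a low.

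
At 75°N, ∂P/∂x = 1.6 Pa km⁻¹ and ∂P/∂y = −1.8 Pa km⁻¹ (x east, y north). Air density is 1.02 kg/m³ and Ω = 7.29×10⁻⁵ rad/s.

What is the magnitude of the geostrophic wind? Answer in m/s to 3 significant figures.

Coriolis parameter at 75°N:
f = 2Ω sin φ = 2 × 7.29×10⁻⁵ × sin 75° = 1.41×10⁻⁴ s⁻¹
Component geostrophic relations (x east, y north):
u_g = −(1/(fρ)) ∂P/∂y,  v_g = (1/(fρ)) ∂P/∂x
u_g = −(−1.8×10⁻³)/(1.41×10⁻⁴ × 1.02) = 12.5 m/s;  v_g = (1.6×10⁻³)/(1.41×10⁻⁴ × 1.02) = 11.1 m/s
|V_g| = √(u_g² + v_g²) = 16.8 m/s

16.8 m/s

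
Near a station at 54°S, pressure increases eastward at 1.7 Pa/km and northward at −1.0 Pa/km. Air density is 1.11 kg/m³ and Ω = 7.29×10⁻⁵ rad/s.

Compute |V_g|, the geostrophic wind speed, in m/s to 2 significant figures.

Coriolis parameter at 54°S:
f = 2Ω sin φ = 2 × 7.29×10⁻⁵ × sin 54° = 1.18×10⁻⁴ s⁻¹
In the Southern Hemisphere f is negative: f = −1.18×10⁻⁴ s⁻¹.
Component geostrophic relations (x east, y north):
u_g = −(1/(fρ)) ∂P/∂y,  v_g = (1/(fρ)) ∂P/∂x
u_g = −(−1.0×10⁻³)/(−1.18×10⁻⁴ × 1.11) = −7.64 m/s;  v_g = (1.7×10⁻³)/(−1.18×10⁻⁴ × 1.11) = −13.0 m/s
|V_g| = √(u_g² + v_g²) = 15.1 m/s

15 m/s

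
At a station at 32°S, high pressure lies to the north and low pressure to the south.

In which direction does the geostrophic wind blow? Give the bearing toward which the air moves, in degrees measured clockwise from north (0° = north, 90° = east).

The pressure-gradient force points toward the south (bearing 180°).
Geostrophic balance: in the Southern Hemisphere the Coriolis force deflects motion to the left, so the geostrophic wind blows 90° to the left of the pressure-gradient force (low pressure on the right).
Rotating 180° by 90° counterclockwise gives 090° — the wind blows toward the east.

090°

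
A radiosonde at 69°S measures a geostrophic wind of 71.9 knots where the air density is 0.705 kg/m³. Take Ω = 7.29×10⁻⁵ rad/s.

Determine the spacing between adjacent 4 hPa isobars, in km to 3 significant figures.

113 km

Coriolis parameter at 69°S:
f = 2Ω sin φ = 2 × 7.29×10⁻⁵ × sin 69° = 1.36×10⁻⁴ s⁻¹
Wind speed in SI: 71.9 knots = 37.0 m/s
Geostrophic balance rearranged: |∂P/∂n| = f ρ V_g
|∂P/∂n| = 1.36×10⁻⁴ × 0.705 × 37.0 = 3.55×10⁻³ Pa/m
Isobar spacing: Δn = ΔP/|∂P/∂n| = 400 Pa / 3.55×10⁻³ Pa/m = 112692 m ≈ 113 km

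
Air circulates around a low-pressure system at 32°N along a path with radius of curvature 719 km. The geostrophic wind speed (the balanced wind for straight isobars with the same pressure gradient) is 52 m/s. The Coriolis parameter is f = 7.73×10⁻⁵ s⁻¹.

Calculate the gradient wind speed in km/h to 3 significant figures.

Around a low, centrifugal force acts outward with Coriolis, so pressure-gradient force balances both:
(1/ρ)|∂P/∂n| = fV + V²/R  →  V² + fR·V − fR·V_g = 0
With fR = 7.73×10⁻⁵ × 719×10³ m = 55.6 m/s:
V = [−fR + √((fR)² + 4 fR V_g)]/2 = [−55.6 + √(55.6² + 4×55.6×52)]/2 = 32.7 m/s
Subgeostrophic (V < V_g = 52 m/s), as expected around a low.
Converting: 32.7 m/s × 3.6 = 118 km/h

118 km/h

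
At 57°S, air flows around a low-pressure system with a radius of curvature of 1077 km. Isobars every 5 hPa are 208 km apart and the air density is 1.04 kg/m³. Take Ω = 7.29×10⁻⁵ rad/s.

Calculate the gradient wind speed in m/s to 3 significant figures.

16.8 m/s

Coriolis parameter at 57°S:
f = 2Ω sin φ = 2 × 7.29×10⁻⁵ × sin 57° = 1.22×10⁻⁴ s⁻¹
Pressure gradient: |∂P/∂n| = 500 Pa / 208000 m = 2.40×10⁻³ Pa/m
Geostrophic speed: V_g = |∂P/∂n|/(fρ) = 2.40×10⁻³/(1.22×10⁻⁴ × 1.04) = 18.9 m/s
Around a low, centrifugal force acts outward with Coriolis, so pressure-gradient force balances both:
(1/ρ)|∂P/∂n| = fV + V²/R  →  V² + fR·V − fR·V_g = 0
With fR = 1.22×10⁻⁴ × 1077×10³ m = 132 m/s:
V = [−fR + √((fR)² + 4 fR V_g)]/2 = [−132 + √(132² + 4×132×18.9)]/2 = 16.8 m/s
Subgeostrophic (V < V_g = 18.9 m/s), as expected around a low.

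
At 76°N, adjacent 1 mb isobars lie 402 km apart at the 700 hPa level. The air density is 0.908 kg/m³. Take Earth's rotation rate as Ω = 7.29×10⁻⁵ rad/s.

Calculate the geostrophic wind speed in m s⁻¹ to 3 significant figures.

Coriolis parameter at 76°N:
f = 2Ω sin φ = 2 × 7.29×10⁻⁵ × sin 76° = 1.41×10⁻⁴ s⁻¹
Pressure gradient: |∂P/∂n| = 100 Pa / 402000 m = 2.49×10⁻⁴ Pa/m
Geostrophic balance (pressure-gradient force = Coriolis force):
V_g = (1/(fρ)) |∂P/∂n| = 2.49×10⁻⁴ / (1.41×10⁻⁴ × 0.908) = 1.94 m/s

1.94 m s⁻¹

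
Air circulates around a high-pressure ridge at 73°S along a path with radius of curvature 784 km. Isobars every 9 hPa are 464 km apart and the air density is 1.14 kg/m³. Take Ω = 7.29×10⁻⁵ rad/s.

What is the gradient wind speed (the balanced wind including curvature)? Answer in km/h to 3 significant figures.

50.4 km/h

Coriolis parameter at 73°S:
f = 2Ω sin φ = 2 × 7.29×10⁻⁵ × sin 73° = 1.39×10⁻⁴ s⁻¹
Pressure gradient: |∂P/∂n| = 900 Pa / 464000 m = 1.94×10⁻³ Pa/m
Geostrophic speed: V_g = |∂P/∂n|/(fρ) = 1.94×10⁻³/(1.39×10⁻⁴ × 1.14) = 12.2 m/s
Around a high, pressure-gradient force acts outward with centrifugal, so Coriolis balances both:
fV = (1/ρ)|∂P/∂n| + V²/R  →  V² − fR·V + fR·V_g = 0
With fR = 1.39×10⁻⁴ × 784×10³ m = 109 m/s:
V = [fR − √((fR)² − 4 fR V_g)]/2 = [109 − √(109² − 4×109×12.2)]/2 = 14 m/s
Supergeostrophic (V > V_g = 12.2 m/s), as expected around a high.
Converting: 14 m/s × 3.6 = 50.4 km/h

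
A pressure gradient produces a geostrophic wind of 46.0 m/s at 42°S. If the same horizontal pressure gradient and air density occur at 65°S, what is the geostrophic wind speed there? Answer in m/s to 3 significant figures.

With the same pressure gradient and density, V_g ∝ 1/f ∝ 1/sin φ.
V₂ = V₁ · sin φ₁ / sin φ₂ = 46.0 × sin 42° / sin 65°
V₂ = 46.0 × 0.6691/0.9063 = 34.0 m/s

34.0 m/s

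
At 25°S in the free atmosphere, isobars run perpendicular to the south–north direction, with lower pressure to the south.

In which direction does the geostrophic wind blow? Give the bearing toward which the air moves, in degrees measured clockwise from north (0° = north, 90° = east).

The pressure-gradient force points toward the south (bearing 180°).
Geostrophic balance: in the Southern Hemisphere the Coriolis force deflects motion to the left, so the geostrophic wind blows 90° to the left of the pressure-gradient force (low pressure on the right).
Rotating 180° by 90° counterclockwise gives 090° — the wind blows toward the east.

090°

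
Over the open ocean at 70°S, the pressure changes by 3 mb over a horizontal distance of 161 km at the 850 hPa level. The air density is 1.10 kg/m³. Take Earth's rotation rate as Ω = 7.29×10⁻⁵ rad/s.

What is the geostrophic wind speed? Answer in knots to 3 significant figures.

Coriolis parameter at 70°S:
f = 2Ω sin φ = 2 × 7.29×10⁻⁵ × sin 70° = 1.37×10⁻⁴ s⁻¹
Pressure gradient: |∂P/∂n| = 300 Pa / 161000 m = 1.86×10⁻³ Pa/m
Geostrophic balance (pressure-gradient force = Coriolis force):
V_g = (1/(fρ)) |∂P/∂n| = 1.86×10⁻³ / (1.37×10⁻⁴ × 1.10) = 12.4 m/s
Converting: 12.4 m/s × 1.944 = 24.0 knots

24.0 knots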